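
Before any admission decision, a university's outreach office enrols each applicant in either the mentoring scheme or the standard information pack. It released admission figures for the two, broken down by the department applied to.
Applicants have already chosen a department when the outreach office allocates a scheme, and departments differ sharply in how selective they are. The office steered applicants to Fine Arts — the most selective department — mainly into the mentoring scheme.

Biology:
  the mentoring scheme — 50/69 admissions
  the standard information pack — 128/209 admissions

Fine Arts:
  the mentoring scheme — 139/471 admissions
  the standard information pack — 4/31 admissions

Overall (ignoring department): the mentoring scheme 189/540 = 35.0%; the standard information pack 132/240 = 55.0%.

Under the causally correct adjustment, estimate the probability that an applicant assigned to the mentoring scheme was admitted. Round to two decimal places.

0.45

The imbalance in department arose from how applicants were allocated, not from anything the outreach scheme did; and department independently affects the outcome. The pooled gap is confounded — condition on department.
Standardising the mentoring scheme to the population department mix: 0.356·50/69 + 0.644·139/471 = 0.448.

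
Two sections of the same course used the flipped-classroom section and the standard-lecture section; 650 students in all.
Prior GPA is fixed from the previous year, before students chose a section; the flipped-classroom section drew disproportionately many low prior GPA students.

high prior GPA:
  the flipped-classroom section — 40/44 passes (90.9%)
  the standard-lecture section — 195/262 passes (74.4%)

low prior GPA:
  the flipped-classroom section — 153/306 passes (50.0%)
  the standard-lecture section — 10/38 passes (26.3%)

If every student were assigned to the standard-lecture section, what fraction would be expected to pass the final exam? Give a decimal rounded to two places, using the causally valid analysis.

The stratified and pooled comparisons disagree (the flipped-classroom section wins within each prior GPA band; the standard-lecture section wins overall), so the answer turns on the causal role of prior GPA band.
The imbalance in prior GPA band arose from how students were allocated, not from anything the teaching method did; and prior GPA band independently affects the outcome. The pooled gap is confounded — condition on prior GPA band.
Standardising the standard-lecture section to the population prior GPA band mix: 0.471·195/262 + 0.529·10/38 = 0.490.

0.49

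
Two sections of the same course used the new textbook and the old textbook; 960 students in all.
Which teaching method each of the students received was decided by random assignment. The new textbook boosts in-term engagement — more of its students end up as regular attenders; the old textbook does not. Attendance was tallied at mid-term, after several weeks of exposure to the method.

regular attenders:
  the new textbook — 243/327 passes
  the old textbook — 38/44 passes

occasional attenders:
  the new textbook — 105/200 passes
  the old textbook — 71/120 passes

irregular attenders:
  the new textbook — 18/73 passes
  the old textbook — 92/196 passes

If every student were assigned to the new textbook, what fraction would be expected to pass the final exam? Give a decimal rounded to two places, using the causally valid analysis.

Mid-term attendance is downstream of the teaching method. One should not condition on a consequence of treatment, so the overall rates are the right comparison.
So P(outcome | do(the new textbook)) is just the pooled rate for the new textbook: 366/600 = 0.610.

0.61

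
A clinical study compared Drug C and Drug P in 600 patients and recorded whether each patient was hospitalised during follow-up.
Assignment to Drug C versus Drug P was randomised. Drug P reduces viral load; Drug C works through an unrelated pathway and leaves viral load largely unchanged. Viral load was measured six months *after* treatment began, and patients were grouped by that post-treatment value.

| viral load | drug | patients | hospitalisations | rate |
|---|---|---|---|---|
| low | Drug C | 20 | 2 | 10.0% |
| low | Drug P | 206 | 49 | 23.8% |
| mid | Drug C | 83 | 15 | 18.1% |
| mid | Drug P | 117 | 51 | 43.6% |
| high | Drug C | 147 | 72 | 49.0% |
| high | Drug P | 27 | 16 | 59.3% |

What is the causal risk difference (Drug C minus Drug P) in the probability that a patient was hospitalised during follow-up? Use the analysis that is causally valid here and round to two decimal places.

Viral load here is a post-treatment variable shaped by the drug; conditioning on it would introduce bias rather than remove it. The overall comparison is the causal one.
The causal difference is the pooled difference: 0.356 − 0.331 = +0.025.

+0.02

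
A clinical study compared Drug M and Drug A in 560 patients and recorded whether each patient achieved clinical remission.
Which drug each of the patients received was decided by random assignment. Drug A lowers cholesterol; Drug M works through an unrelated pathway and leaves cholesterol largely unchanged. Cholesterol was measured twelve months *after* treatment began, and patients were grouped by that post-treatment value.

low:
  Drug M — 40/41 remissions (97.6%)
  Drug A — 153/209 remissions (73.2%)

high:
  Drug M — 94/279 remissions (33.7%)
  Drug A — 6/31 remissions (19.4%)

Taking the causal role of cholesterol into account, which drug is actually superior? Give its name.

Cholesterol is downstream of the drug. One should not condition on a consequence of treatment, so the overall rates are the right comparison.
Pooled: Drug M 41.9% vs Drug A 66.2%; Drug A is higher overall.

Drug A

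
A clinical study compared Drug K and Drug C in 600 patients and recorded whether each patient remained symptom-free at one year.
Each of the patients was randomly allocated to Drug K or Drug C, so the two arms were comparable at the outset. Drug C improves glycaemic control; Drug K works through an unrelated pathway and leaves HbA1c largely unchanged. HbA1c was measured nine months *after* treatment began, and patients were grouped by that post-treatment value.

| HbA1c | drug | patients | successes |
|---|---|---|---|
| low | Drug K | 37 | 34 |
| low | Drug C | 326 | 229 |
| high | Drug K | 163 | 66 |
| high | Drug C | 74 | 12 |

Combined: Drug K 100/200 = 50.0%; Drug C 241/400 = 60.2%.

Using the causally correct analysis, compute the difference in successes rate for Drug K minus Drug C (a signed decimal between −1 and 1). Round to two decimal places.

-0.10

Within every HbA1c level Drug K has the higher rate, yet pooled Drug C does — Simpson's reversal.
Stratifying would compare drugs among patients the drugs themselves sorted into HbA1c groups — a form of selection on an intermediate. The unconditioned pooled rates give the total causal effect.
The causal difference is the pooled difference: 0.500 − 0.603 = -0.102.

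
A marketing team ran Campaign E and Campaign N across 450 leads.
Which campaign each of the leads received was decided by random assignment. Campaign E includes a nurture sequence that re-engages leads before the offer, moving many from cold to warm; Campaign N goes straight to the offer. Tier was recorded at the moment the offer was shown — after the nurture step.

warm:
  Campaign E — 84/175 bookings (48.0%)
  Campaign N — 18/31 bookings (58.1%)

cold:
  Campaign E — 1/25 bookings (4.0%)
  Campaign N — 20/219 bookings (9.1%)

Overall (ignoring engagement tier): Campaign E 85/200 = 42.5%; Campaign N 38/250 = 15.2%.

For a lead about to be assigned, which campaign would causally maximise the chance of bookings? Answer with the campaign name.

Campaign E

The distribution of engagement tier is itself part of what the campaign does — it is an intermediate outcome. Holding it fixed would remove that part of the effect; the total effect is the pooled difference.
Pooled: Campaign E 42.5% vs Campaign N 15.2%; Campaign E is higher overall.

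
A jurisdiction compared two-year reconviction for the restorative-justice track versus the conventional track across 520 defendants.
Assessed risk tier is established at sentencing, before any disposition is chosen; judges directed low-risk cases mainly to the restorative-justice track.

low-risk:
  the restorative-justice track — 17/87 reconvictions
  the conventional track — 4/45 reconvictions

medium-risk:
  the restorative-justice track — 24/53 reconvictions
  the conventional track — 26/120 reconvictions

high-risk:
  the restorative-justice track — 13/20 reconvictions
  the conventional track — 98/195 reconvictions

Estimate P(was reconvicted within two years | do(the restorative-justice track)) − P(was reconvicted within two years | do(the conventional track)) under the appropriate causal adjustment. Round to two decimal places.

+0.17

Within every assessed risk tier level the conventional track has the lower rate, yet pooled the restorative-justice track does — Simpson's reversal.
Assessed risk tier satisfies the back-door criterion: it is not a descendant of the disposition, and it blocks the spurious path from disposition to outcome. Adjusting for it (i.e., using the within-assessed risk tier rates) gives the causal effect.
Adjusting over the population distribution of assessed risk tier: 0.254·(0.195−0.089) + 0.333·(0.453−0.217) + 0.413·(0.650−0.503) = +0.167.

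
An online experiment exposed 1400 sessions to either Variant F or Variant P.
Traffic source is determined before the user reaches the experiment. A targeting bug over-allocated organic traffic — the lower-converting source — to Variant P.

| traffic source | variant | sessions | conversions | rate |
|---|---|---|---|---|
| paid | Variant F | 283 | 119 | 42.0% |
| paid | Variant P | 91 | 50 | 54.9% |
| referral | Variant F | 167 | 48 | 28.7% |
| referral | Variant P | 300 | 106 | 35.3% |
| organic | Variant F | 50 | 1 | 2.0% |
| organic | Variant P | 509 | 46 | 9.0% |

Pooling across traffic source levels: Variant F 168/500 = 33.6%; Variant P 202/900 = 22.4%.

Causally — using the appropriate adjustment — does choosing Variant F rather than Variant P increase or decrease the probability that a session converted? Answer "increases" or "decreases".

The traffic source-specific comparison favours Variant P throughout, but the pooled figures favour Variant F. The question is whether to condition on traffic source.
The imbalance in traffic source arose from how sessions were allocated, not from anything the variant did; and traffic source independently affects the outcome. The pooled gap is confounded — condition on traffic source.
Within each level — paid: 42.0% vs 54.9%; referral: 28.7% vs 35.3%; organic: 2.0% vs 9.0% — Variant P is higher every time.

decreases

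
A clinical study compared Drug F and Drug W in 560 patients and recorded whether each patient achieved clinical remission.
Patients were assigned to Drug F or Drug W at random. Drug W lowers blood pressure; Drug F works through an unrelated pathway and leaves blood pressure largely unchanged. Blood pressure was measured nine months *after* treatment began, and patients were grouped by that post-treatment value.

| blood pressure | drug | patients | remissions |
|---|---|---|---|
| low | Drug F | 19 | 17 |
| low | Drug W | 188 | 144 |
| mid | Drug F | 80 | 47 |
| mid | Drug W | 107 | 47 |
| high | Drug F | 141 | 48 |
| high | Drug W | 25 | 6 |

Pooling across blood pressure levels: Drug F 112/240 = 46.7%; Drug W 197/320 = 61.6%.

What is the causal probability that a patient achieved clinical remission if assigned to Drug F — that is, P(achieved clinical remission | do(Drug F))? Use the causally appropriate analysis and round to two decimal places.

Blood pressure here is a post-treatment variable shaped by the drug; conditioning on it would introduce bias rather than remove it. The overall comparison is the causal one.
So P(outcome | do(Drug F)) is just the pooled rate for Drug F: 112/240 = 0.467.

0.47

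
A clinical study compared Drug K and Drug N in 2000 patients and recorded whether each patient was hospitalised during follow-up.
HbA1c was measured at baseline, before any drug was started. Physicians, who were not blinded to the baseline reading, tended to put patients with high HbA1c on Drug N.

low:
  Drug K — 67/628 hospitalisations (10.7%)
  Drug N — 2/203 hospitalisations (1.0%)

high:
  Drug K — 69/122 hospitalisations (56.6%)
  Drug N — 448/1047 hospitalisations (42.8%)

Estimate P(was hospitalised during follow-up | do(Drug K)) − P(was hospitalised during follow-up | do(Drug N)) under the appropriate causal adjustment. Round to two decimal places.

Here HbA1c is a common cause — it drives both which drug a case falls under and the outcome. The crude comparison mixes populations; the stratum-specific rates are the causally relevant ones.
Adjusting over the population distribution of HbA1c: 0.415·(0.107−0.010) + 0.585·(0.566−0.428) = +0.121.

+0.12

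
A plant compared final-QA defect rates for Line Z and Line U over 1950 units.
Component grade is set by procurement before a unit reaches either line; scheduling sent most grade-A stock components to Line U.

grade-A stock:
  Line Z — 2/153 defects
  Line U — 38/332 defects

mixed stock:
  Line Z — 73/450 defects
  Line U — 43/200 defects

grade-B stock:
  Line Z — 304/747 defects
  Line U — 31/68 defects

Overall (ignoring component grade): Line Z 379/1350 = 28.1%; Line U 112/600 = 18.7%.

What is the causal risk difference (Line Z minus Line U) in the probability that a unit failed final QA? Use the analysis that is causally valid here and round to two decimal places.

-0.06

Component grade satisfies the back-door criterion: it is not a descendant of the line, and it blocks the spurious path from line to outcome. Adjusting for it (i.e., using the within-component grade rates) gives the causal effect.
Adjusting over the population distribution of component grade: 0.249·(0.013−0.114) + 0.333·(0.162−0.215) + 0.418·(0.407−0.456) = -0.063.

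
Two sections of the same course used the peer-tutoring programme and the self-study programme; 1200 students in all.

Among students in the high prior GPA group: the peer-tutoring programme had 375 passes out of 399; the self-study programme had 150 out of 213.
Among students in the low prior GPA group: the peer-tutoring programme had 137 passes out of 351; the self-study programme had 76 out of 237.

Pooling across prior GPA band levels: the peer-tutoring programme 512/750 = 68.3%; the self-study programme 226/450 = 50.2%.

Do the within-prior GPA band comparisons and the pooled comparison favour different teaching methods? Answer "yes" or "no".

no

Within each prior GPA band level (high prior GPA 94.0% vs 70.4%; low prior GPA 39.0% vs 32.1%), the peer-tutoring programme has the higher rate every time. Pooled: 68.3% vs 50.2% — the peer-tutoring programme has the higher rate overall. They agree.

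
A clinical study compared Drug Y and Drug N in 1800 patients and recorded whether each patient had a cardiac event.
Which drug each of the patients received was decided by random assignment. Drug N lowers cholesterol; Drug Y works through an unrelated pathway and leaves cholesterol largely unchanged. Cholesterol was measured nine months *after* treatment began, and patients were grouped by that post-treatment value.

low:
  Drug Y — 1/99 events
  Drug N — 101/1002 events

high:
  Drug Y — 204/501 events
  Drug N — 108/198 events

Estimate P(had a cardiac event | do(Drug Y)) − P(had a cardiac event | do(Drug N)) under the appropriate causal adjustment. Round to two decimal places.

The cholesterol-specific comparison favours Drug Y throughout, but the pooled figures favour Drug N. The question is whether to condition on cholesterol.
Cholesterol lies on the pathway drug → cholesterol → outcome, so adjusting for it blocks the indirect effect. For the total causal effect of drug, use the unadjusted pooled rates.
The causal difference is the pooled difference: 0.342 − 0.174 = +0.168.

+0.17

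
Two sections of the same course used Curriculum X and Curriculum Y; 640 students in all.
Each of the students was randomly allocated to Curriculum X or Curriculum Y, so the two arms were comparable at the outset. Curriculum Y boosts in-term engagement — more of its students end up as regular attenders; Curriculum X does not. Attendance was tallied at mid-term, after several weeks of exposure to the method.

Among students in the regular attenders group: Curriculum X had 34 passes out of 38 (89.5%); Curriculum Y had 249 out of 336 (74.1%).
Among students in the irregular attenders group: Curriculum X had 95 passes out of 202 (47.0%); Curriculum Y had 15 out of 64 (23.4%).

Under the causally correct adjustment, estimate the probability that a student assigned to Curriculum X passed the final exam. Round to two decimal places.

The stratified and pooled comparisons disagree (Curriculum X wins within each mid-term attendance; Curriculum Y wins overall), so the answer turns on the causal role of mid-term attendance.
Because the teaching method influences mid-term attendance, mid-term attendance is a post-treatment mediator, not a confounder. Stratifying on it would bias the estimate; the causal effect is the crude pooled difference.
So P(outcome | do(Curriculum X)) is just the pooled rate for Curriculum X: 129/240 = 0.537.

0.54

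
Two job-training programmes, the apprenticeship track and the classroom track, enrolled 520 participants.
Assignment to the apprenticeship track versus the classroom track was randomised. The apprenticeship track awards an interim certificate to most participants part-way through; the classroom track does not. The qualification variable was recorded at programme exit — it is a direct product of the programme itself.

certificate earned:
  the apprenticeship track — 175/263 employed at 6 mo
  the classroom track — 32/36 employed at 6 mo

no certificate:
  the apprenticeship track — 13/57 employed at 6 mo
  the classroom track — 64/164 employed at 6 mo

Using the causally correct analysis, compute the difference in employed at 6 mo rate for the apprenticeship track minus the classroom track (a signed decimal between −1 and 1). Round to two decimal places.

+0.11

Qualification attained during the programme lies on the pathway programme → qualification attained during the programme → outcome, so adjusting for it blocks the indirect effect. For the total causal effect of programme, use the unadjusted pooled rates.
The causal difference is the pooled difference: 0.588 − 0.480 = +0.107.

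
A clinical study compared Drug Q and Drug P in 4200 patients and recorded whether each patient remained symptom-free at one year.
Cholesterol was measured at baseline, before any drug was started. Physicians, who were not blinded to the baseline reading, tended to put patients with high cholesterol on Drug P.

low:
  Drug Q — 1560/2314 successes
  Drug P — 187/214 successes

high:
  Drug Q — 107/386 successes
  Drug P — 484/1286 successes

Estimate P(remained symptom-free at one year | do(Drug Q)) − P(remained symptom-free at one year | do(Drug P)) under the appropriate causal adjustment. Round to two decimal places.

Nothing the drug does changes cholesterol; the imbalance is an allocation artefact. With cholesterol also predicting the outcome, the pooled figure is confounded, and the within-stratum comparison is the causal one.
Adjusting over the population distribution of cholesterol: 0.602·(0.674−0.874) + 0.398·(0.277−0.376) = -0.160.

-0.16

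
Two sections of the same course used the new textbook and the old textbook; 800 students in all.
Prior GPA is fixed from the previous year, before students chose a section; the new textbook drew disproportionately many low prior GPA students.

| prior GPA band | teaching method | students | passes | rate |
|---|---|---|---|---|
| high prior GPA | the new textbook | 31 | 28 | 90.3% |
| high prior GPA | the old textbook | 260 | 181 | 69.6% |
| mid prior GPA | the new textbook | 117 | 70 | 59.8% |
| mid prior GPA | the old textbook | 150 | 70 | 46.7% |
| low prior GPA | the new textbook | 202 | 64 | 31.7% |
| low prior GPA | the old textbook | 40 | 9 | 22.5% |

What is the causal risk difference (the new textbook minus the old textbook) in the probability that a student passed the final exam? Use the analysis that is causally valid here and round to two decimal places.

+0.15

the new textbook is higher inside every prior GPA band stratum but the old textbook is higher in aggregate. Whether to stratify depends on how prior GPA band relates to the teaching method.
Prior GPA band is set before the teaching method has any effect — it is not caused by the teaching method — and it independently drives the outcome. That makes it a confounder, so the causal comparison is within prior GPA band levels.
Adjusting over the population distribution of prior GPA band: 0.364·(0.903−0.696) + 0.334·(0.598−0.467) + 0.302·(0.317−0.225) = +0.147.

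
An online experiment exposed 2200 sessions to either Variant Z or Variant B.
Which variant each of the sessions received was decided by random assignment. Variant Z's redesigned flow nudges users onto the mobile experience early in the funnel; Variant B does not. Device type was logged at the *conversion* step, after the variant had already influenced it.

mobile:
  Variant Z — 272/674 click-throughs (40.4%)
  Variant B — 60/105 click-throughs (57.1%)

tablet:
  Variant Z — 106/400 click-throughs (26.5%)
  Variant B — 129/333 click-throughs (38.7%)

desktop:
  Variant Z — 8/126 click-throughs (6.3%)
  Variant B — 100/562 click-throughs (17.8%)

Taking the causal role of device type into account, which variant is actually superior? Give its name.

Variant Z

The distribution of device type is itself part of what the variant does — it is an intermediate outcome. Holding it fixed would remove that part of the effect; the total effect is the pooled difference.
Pooled: Variant Z 32.2% vs Variant B 28.9%; Variant Z is higher overall.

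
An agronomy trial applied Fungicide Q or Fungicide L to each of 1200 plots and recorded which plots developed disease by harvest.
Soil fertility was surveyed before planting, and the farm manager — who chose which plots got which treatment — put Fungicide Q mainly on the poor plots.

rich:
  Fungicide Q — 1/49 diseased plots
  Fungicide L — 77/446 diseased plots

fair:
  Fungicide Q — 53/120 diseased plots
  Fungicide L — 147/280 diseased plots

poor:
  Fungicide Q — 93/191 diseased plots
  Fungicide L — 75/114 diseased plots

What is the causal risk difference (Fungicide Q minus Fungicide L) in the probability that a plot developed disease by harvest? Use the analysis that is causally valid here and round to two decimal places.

Within every soil fertility level Fungicide Q has the lower rate, yet pooled Fungicide L does — Simpson's reversal.
Soil fertility is set before the fungicide has any effect — it is not caused by the fungicide — and it independently drives the outcome. That makes it a confounder, so the causal comparison is within soil fertility levels.
Adjusting over the population distribution of soil fertility: 0.412·(0.020−0.173) + 0.333·(0.442−0.525) + 0.254·(0.487−0.658) = -0.134.

-0.13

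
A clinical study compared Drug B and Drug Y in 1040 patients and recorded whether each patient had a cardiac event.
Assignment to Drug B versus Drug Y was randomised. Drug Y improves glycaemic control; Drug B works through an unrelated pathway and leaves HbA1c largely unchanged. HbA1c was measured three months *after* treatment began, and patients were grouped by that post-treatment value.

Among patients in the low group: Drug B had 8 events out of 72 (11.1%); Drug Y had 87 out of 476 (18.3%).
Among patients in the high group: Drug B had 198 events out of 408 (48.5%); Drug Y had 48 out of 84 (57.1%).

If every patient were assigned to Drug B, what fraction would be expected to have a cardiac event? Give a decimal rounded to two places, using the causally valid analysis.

0.43

HbA1c lies on the pathway drug → HbA1c → outcome, so adjusting for it blocks the indirect effect. For the total causal effect of drug, use the unadjusted pooled rates.
So P(outcome | do(Drug B)) is just the pooled rate for Drug B: 206/480 = 0.429.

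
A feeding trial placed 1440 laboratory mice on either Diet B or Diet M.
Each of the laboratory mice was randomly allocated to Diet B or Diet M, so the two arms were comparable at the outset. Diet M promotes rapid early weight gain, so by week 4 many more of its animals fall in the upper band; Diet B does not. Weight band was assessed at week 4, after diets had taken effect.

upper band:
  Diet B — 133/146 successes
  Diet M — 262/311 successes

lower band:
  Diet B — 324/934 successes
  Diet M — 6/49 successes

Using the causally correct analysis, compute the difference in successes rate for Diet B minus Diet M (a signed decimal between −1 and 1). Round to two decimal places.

The stratified and pooled comparisons disagree (Diet B wins within each week-4 weight band; Diet M wins overall), so the answer turns on the causal role of week-4 weight band.
Stratifying would compare diets among laboratory mice the diets themselves sorted into week-4 weight band groups — a form of selection on an intermediate. The unconditioned pooled rates give the total causal effect.
The causal difference is the pooled difference: 0.423 − 0.744 = -0.321.

-0.32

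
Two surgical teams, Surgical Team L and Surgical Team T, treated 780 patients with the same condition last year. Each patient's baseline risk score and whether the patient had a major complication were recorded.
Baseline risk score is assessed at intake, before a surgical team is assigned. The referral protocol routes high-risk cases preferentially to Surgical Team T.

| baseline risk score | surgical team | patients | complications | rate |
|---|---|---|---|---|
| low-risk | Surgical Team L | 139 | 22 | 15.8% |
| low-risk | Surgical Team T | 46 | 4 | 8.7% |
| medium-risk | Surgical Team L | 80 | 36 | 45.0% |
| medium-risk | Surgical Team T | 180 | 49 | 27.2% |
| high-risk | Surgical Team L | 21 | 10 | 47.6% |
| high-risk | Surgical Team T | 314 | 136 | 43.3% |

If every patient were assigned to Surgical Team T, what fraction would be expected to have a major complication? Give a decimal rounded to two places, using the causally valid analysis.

The baseline risk score-specific comparison favours Surgical Team T throughout, but the pooled figures favour Surgical Team L. The question is whether to condition on baseline risk score.
Baseline risk score satisfies the back-door criterion: it is not a descendant of the surgical team, and it blocks the spurious path from surgical team to outcome. Adjusting for it (i.e., using the within-baseline risk score rates) gives the causal effect.
Standardising Surgical Team T to the population baseline risk score mix: 0.237·4/46 + 0.333·49/180 + 0.429·136/314 = 0.297.

0.30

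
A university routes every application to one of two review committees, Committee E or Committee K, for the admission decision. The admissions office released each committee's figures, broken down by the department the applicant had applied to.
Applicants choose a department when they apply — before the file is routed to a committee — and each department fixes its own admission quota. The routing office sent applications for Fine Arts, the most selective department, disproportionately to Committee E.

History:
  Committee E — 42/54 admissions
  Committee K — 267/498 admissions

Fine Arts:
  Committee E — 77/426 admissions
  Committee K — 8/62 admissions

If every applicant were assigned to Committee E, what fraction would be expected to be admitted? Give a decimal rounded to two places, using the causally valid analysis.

0.50

Within every department level Committee E has the higher rate, yet pooled Committee K does — Simpson's reversal.
Since department is a pre-existing factor (not a product of the review committee) and it affects the outcome on its own, it is a confounder. The stratified rates, not the pooled rate, identify the causal effect.
Standardising Committee E to the population department mix: 0.531·42/54 + 0.469·77/426 = 0.498.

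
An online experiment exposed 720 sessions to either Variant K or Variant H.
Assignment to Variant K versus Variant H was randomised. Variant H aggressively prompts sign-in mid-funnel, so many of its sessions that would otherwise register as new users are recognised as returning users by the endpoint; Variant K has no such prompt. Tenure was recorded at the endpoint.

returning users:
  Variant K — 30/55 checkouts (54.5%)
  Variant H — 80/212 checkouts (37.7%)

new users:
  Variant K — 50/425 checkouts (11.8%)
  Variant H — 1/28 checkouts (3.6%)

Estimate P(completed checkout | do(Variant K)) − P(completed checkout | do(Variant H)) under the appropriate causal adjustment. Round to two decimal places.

User tenure is recorded after the variant and is itself shifted by it — it sits on the causal path from variant to outcome. Conditioning on a mediator would strip out part of the effect we want; the pooled comparison gives the total causal effect.
The causal difference is the pooled difference: 0.167 − 0.338 = -0.171.

-0.17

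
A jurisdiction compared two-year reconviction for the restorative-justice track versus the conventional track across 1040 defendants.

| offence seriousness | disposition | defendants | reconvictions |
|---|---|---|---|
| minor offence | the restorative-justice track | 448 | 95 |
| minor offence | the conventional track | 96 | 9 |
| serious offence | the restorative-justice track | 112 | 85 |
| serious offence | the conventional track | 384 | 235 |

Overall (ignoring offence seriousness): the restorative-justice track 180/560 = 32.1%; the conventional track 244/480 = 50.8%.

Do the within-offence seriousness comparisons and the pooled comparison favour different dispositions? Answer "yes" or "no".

Within each offence seriousness level (minor offence 21.2% vs 9.4%; serious offence 75.9% vs 61.2%), the conventional track has the lower rate every time. Pooled: 32.1% vs 50.8% — the restorative-justice track has the lower rate overall. The two comparisons disagree.

yes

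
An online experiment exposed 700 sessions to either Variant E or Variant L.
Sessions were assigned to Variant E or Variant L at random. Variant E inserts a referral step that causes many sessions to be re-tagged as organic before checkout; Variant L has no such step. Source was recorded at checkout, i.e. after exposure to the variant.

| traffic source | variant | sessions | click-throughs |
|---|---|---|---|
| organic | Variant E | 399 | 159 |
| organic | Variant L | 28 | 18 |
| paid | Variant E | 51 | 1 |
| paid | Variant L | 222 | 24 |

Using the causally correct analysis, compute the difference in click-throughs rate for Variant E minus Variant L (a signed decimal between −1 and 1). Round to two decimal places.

+0.19

Traffic source here is a post-treatment variable shaped by the variant; conditioning on it would introduce bias rather than remove it. The overall comparison is the causal one.
The causal difference is the pooled difference: 0.356 − 0.168 = +0.188.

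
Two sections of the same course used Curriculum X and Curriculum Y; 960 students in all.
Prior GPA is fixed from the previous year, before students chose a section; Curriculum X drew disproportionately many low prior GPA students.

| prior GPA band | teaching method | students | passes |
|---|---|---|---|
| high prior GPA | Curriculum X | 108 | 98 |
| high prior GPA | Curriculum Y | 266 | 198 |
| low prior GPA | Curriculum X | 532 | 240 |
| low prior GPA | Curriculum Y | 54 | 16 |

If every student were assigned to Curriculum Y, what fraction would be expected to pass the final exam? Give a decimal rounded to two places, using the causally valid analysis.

The stratified and pooled comparisons disagree (Curriculum X wins within each prior GPA band; Curriculum Y wins overall), so the answer turns on the causal role of prior GPA band.
Prior GPA band satisfies the back-door criterion: it is not a descendant of the teaching method, and it blocks the spurious path from teaching method to outcome. Adjusting for it (i.e., using the within-prior GPA band rates) gives the causal effect.
Standardising Curriculum Y to the population prior GPA band mix: 0.390·198/266 + 0.610·16/54 = 0.471.

0.47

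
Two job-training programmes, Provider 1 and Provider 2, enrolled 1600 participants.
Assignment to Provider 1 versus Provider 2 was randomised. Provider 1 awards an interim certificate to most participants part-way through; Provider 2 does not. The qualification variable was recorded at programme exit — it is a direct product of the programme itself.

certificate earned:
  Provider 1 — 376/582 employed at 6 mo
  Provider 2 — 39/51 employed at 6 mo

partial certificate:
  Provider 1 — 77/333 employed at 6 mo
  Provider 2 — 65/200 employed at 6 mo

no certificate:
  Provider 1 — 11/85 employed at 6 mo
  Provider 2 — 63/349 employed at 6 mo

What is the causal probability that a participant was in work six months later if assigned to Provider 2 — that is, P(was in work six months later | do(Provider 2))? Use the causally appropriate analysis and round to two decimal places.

Qualification attained during the programme here is a post-treatment variable shaped by the programme; conditioning on it would introduce bias rather than remove it. The overall comparison is the causal one.
So P(outcome | do(Provider 2)) is just the pooled rate for Provider 2: 167/600 = 0.278.

0.28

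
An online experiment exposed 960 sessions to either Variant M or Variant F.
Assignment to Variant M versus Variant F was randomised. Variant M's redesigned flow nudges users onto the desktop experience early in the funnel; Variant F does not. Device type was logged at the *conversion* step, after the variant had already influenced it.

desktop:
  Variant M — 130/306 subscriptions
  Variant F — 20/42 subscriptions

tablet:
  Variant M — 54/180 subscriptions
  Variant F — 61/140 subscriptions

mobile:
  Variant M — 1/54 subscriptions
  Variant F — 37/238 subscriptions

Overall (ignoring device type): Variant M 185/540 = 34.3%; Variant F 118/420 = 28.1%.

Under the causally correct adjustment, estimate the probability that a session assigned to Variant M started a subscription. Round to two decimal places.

Within every device type level Variant F has the higher rate, yet pooled Variant M does — Simpson's reversal.
Because the variant influences device type, device type is a post-treatment mediator, not a confounder. Stratifying on it would bias the estimate; the causal effect is the crude pooled difference.
So P(outcome | do(Variant M)) is just the pooled rate for Variant M: 185/540 = 0.343.

0.34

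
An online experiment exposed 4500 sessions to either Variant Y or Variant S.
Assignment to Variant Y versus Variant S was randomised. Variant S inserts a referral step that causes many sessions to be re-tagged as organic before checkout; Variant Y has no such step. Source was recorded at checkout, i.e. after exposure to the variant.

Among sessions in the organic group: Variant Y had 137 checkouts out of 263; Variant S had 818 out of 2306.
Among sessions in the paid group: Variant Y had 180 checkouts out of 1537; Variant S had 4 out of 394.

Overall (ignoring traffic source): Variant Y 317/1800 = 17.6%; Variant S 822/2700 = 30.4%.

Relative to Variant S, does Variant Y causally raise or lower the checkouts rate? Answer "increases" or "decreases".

Traffic source lies on the pathway variant → traffic source → outcome, so adjusting for it blocks the indirect effect. For the total causal effect of variant, use the unadjusted pooled rates.
Pooled: Variant Y 17.6% vs Variant S 30.4%; Variant S is higher overall.

decreases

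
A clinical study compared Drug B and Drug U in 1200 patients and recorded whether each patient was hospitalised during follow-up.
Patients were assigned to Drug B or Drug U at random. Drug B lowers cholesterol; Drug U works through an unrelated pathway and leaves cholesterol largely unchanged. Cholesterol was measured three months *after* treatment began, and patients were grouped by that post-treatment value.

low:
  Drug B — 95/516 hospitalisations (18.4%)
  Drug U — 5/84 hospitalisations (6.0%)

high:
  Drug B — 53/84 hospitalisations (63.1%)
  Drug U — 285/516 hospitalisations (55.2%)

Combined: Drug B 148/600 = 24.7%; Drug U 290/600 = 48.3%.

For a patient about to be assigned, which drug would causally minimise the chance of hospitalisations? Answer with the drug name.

Because the drug influences cholesterol, cholesterol is a post-treatment mediator, not a confounder. Stratifying on it would bias the estimate; the causal effect is the crude pooled difference.
Pooled: Drug B 24.7% vs Drug U 48.3%; Drug B is lower overall.

Drug B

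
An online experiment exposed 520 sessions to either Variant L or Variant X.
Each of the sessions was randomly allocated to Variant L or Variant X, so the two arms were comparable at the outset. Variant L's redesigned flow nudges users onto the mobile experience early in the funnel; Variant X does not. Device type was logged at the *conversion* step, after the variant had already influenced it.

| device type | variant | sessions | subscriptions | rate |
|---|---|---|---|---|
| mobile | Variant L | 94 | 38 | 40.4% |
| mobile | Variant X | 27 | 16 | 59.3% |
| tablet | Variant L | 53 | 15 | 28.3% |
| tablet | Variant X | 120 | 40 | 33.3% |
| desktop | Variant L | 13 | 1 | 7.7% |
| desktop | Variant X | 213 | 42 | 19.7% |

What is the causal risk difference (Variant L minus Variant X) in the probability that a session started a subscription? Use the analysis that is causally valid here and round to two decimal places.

+0.07

Variant X is higher inside every device type stratum but Variant L is higher in aggregate. Whether to stratify depends on how device type relates to the variant.
Stratifying would compare variants among sessions the variants themselves sorted into device type groups — a form of selection on an intermediate. The unconditioned pooled rates give the total causal effect.
The causal difference is the pooled difference: 0.338 − 0.272 = +0.065.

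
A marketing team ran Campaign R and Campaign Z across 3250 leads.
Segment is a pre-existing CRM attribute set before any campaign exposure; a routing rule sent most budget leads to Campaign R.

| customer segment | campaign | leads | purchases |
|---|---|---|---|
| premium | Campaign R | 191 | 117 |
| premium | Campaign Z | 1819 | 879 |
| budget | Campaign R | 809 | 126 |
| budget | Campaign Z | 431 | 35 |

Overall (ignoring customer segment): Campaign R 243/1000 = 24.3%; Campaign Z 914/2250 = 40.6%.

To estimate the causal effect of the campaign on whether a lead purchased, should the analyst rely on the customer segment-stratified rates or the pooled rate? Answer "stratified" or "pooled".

stratified

The stratified and pooled comparisons disagree (Campaign R wins within each customer segment; Campaign Z wins overall), so the answer turns on the causal role of customer segment.
The imbalance in customer segment arose from how leads were allocated, not from anything the campaign did; and customer segment independently affects the outcome. The pooled gap is confounded — condition on customer segment.
Within each level — premium: 61.3% vs 48.3%; budget: 15.6% vs 8.1% — Campaign R is higher every time.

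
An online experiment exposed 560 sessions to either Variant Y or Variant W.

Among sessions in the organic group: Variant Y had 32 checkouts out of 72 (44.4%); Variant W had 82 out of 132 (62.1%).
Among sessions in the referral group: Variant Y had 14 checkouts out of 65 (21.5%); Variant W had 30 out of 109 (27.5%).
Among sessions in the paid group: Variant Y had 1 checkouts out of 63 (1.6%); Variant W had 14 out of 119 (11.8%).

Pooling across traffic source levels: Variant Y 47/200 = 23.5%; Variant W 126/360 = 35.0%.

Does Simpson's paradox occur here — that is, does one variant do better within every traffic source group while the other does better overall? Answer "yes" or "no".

Within each traffic source level (organic 44.4% vs 62.1%; referral 21.5% vs 27.5%; paid 1.6% vs 11.8%), Variant W has the higher rate every time. Pooled: 23.5% vs 35.0% — Variant W has the higher rate overall. They agree.

no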